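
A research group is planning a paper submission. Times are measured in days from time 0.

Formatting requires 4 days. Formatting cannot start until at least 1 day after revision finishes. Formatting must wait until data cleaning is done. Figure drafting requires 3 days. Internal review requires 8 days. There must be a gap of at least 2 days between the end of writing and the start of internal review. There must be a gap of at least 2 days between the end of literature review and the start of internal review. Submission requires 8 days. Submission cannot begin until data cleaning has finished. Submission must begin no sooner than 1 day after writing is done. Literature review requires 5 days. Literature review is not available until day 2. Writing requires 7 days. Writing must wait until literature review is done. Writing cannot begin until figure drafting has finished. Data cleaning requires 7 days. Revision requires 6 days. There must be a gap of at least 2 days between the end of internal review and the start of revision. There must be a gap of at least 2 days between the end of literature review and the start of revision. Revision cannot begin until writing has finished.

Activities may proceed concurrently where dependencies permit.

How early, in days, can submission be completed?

23

Figure drafting can start immediately at day 0; it finishes at day 3.
Data cleaning can start immediately at day 0; it finishes at day 7.
Literature review waits on its own release at day 2, so it starts at day 2 and finishes at 2 + 5 = day 7.
Writing needs all of literature review (finishes day 7); figure drafting (finishes day 3). That puts its earliest start at day 7; it finishes at 7 + 7 = day 14.
Submission has to wait for data cleaning (finishes day 7); writing (finishes day 14, plus 1-day gap → day 15). The latest of these is day 15, so submission runs day 15 to 15 + 8 = day 23.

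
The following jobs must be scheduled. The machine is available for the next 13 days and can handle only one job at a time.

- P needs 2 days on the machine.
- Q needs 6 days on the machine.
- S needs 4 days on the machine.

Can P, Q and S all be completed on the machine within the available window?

Yes

Running back to back, the jobs need 2 + 6 + 4 = 12 days on the machine.
Since 12 ≤ 13, they fit within the window.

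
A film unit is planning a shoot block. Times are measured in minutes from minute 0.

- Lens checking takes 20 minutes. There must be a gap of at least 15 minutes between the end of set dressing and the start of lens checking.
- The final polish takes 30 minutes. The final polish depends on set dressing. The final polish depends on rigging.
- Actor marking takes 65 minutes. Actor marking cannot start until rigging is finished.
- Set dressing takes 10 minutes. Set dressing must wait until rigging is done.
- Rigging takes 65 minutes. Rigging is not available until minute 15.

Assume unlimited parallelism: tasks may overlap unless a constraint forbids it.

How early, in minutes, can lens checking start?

After its own release at minute 15, rigging can start at minute 15 and finishes at minute 80.
Set dressing cannot begin until rigging (finishes minute 80). It runs from minute 80 to 80 + 10 = minute 90.
Lens checking waits on set dressing (finishes minute 90, plus 15-minute gap → minute 105), so the earliest it can start is minute 105.

105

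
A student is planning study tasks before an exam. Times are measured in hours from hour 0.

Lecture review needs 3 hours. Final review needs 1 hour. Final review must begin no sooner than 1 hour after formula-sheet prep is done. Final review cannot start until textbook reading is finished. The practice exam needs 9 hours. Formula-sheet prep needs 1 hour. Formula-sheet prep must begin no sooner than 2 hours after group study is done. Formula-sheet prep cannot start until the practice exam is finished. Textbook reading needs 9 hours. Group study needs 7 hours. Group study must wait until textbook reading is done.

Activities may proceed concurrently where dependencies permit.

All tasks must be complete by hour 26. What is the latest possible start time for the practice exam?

14

To finish by hour 26, final review (duration 1) must start no later than hour 25.
Formula-sheet prep must finish before final review (must start by hour 25, minus 1-hour gap → hour 24). With a 1-hour duration, formula-sheet prep must start by 24 − 1 = hour 23.
The practice exam has to be done before formula-sheet prep (must start by hour 23). That means finishing by hour 23, i.e. starting by 23 − 9 = hour 14.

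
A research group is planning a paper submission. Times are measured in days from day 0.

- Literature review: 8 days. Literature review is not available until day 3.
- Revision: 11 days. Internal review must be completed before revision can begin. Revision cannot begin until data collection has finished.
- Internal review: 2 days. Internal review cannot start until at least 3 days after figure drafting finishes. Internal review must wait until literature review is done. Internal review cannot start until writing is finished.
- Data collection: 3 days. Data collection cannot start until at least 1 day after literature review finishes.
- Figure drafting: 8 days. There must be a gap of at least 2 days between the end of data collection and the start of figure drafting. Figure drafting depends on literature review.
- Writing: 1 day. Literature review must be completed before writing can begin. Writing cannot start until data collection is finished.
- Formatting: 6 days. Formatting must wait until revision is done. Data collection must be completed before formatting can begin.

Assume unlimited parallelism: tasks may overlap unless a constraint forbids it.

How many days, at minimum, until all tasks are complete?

After its own release at day 3, literature review can start at day 3 and finishes at day 11.
Data collection waits on literature review (finishes day 11, plus 1-day gap → day 12), so it starts at day 12 and finishes at 12 + 3 = day 15.
Writing cannot start until literature review (finishes day 11); data collection (finishes day 15). The controlling bound is day 15, so writing finishes at 15 + 1 = day 16.
Figure drafting cannot start until data collection (finishes day 15, plus 2-day gap → day 17); literature review (finishes day 11). The controlling bound is day 17, so figure drafting finishes at 17 + 8 = day 25.
Internal review cannot start until figure drafting (finishes day 25, plus 3-day gap → day 28); literature review (finishes day 11); writing (finishes day 16). The controlling bound is day 28, so internal review finishes at 28 + 2 = day 30.
Revision needs all of internal review (finishes day 30); data collection (finishes day 15). That puts its earliest start at day 30; it finishes at 30 + 11 = day 41.
For formatting: revision (finishes day 41); data collection (finishes day 15). Taking the maximum gives a start of day 41, and it finishes at 41 + 6 = day 47.
All tasks are finished once the last one completes. Finish times: Literature review at 11, Data collection at 15, Figure drafting at 25, Writing at 16, Internal review at 30, Revision at 41, Formatting at 47. The latest is day 47.

47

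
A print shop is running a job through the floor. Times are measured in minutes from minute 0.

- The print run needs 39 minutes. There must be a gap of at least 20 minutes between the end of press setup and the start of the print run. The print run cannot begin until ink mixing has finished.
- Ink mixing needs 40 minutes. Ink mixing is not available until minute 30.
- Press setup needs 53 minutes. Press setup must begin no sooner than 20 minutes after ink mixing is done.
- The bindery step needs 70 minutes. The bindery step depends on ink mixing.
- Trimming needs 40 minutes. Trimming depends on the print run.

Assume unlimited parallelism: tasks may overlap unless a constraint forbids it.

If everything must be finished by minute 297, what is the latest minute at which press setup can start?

145

Trimming must finish by minute 297; it takes 40 minutes, so it must start by 297 − 40 = minute 257.
The print run feeds into trimming (must start by minute 257); so the print run must finish by minute 257 and therefore start by minute 218.
Press setup must finish before the print run (must start by minute 218, minus 20-minute gap → minute 198). With a 53-minute duration, press setup must start by 198 − 53 = minute 145.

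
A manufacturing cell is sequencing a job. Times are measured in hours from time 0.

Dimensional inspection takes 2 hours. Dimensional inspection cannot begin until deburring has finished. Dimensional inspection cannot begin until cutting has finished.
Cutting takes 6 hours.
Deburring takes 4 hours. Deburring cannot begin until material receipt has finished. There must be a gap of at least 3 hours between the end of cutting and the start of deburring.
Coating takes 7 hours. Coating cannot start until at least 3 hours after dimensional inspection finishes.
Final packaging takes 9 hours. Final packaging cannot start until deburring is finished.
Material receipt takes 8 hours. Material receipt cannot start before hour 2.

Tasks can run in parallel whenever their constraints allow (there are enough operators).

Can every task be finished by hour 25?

No

Nothing blocks cutting, so it runs from hour 0 to hour 6.
Material receipt cannot begin until its own release at hour 2. It runs from hour 2 to 2 + 8 = hour 10.
Deburring needs all of material receipt (finishes hour 10); cutting (finishes hour 6, plus 3-hour gap → hour 9). That puts its earliest start at hour 10; it finishes at 10 + 4 = hour 14.
After deburring (finishes hour 14), final packaging can start at hour 14 and finishes at hour 23.
Dimensional inspection needs all of deburring (finishes hour 14); cutting (finishes hour 6). That puts its earliest start at hour 14; it finishes at 14 + 2 = hour 16.
Coating waits on dimensional inspection (finishes hour 16, plus 3-hour gap → hour 19), so it starts at hour 19 and finishes at 19 + 7 = hour 26.
The earliest everything can be done is hour 26, which is after the deadline of 25, so it is not possible.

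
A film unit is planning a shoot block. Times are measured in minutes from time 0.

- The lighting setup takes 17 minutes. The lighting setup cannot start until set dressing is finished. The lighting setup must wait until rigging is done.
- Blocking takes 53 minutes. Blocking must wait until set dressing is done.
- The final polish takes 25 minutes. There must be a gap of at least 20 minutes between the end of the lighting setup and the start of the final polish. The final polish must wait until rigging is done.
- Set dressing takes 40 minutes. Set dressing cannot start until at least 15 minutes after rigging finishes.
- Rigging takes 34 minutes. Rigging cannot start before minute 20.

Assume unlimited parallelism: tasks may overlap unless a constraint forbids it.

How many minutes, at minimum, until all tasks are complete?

After its own release at minute 20, rigging can start at minute 20 and finishes at minute 54.
Set dressing waits on rigging (finishes minute 54, plus 15-minute gap → minute 69), so it starts at minute 69 and finishes at 69 + 40 = minute 109.
After set dressing (finishes minute 109), blocking can start at minute 109 and finishes at minute 162.
For the lighting setup: set dressing (finishes minute 109); rigging (finishes minute 54). Taking the maximum gives a start of minute 109, and it finishes at 109 + 17 = minute 126.
For the final polish: the lighting setup (finishes minute 126, plus 20-minute gap → minute 146); rigging (finishes minute 54). Taking the maximum gives a start of minute 146, and it finishes at 146 + 25 = minute 171.
All tasks are finished once the last one completes. Finish times: Rigging at 54, Set dressing at 109, The lighting setup at 126, Blocking at 162, The final polish at 171. The latest is minute 171.

171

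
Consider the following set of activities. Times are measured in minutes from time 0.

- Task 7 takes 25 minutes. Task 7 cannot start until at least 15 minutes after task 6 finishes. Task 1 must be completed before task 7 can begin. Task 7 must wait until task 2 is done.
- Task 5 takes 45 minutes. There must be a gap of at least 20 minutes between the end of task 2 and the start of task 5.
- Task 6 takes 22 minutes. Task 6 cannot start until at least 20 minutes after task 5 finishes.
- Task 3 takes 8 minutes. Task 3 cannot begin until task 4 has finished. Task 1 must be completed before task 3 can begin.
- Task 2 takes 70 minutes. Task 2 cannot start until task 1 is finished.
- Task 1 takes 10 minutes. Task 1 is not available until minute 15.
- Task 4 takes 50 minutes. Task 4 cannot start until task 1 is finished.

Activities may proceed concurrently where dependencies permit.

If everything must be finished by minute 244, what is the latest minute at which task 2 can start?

To finish by minute 244, task 7 (duration 25) must start no later than minute 219.
Task 6 has to be done before task 7 (must start by minute 219, minus 15-minute gap → minute 204). That means finishing by minute 204, i.e. starting by 204 − 22 = minute 182.
Since task 6 (must start by minute 182, minus 20-minute gap → minute 162) depends on it, task 5 must finish by minute 162. Backing off its 45-minute duration gives a latest start of minute 117.
Task 2 feeds task 5 (must start by minute 117, minus 20-minute gap → minute 97); task 7 (must start by minute 219). Taking the minimum, task 2 must finish by minute 97 and start by 97 − 70 = minute 27.

27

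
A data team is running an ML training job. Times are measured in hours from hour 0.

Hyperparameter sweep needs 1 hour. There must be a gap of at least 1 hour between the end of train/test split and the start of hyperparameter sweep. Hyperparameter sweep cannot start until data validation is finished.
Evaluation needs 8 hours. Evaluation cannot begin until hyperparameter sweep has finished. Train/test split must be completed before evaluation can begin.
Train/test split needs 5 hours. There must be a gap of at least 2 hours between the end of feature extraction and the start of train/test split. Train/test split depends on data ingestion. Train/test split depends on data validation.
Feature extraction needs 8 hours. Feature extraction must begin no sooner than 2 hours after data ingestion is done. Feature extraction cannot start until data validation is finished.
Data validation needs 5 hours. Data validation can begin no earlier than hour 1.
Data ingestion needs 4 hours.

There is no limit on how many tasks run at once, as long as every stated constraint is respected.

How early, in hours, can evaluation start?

After its own release at hour 1, data validation can start at hour 1 and finishes at hour 6.
Data ingestion can start immediately at hour 0; it finishes at hour 4.
Feature extraction needs all of data ingestion (finishes hour 4, plus 2-hour gap → hour 6); data validation (finishes hour 6). That puts its earliest start at hour 6; it finishes at 6 + 8 = hour 14.
Train/test split has to wait for feature extraction (finishes hour 14, plus 2-hour gap → hour 16); data ingestion (finishes hour 4); data validation (finishes hour 6). The latest of these is hour 16, so train/test split runs hour 16 to 16 + 5 = hour 21.
Hyperparameter sweep needs all of train/test split (finishes hour 21, plus 1-hour gap → hour 22); data validation (finishes hour 6). That puts its earliest start at hour 22; it finishes at 22 + 1 = hour 23.
Evaluation waits on hyperparameter sweep (finishes hour 23); train/test split (finishes hour 21). The latest of these is hour 23, which is the earliest evaluation can start.

23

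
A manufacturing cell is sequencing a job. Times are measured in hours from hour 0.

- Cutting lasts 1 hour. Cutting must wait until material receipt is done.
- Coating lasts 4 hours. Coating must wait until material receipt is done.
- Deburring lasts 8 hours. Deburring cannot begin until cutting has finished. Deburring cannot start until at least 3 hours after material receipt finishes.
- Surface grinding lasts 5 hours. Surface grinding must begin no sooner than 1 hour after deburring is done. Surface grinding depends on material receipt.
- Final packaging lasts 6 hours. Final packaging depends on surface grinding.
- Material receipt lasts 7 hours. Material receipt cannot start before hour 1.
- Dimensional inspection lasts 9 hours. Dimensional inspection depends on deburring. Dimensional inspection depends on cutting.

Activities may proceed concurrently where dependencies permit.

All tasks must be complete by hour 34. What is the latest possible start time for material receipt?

Final packaging has no dependents, so it just needs to finish by hour 34. Starting by 34 − 6 = hour 28 achieves that.
Surface grinding must finish before final packaging (must start by hour 28). With a 5-hour duration, surface grinding must start by 28 − 5 = hour 23.
To finish by hour 34, dimensional inspection (duration 9) must start no later than hour 25.
For deburring: surface grinding (must start by hour 23, minus 1-hour gap → hour 22); dimensional inspection (must start by hour 25). The most restrictive is hour 22; with an 8-hour duration, deburring must start by hour 14.
For cutting: deburring (must start by hour 14); dimensional inspection (must start by hour 25). The most restrictive is hour 14; with a 1-hour duration, cutting must start by hour 13.
Nothing follows coating; the deadline of hour 34 is its only limit. It must start by 34 − 4 = hour 30.
Material receipt feeds cutting (must start by hour 13); deburring (must start by hour 14, minus 3-hour gap → hour 11); surface grinding (must start by hour 23); coating (must start by hour 30). Taking the minimum, material receipt must finish by hour 11 and start by 11 − 7 = hour 4.

4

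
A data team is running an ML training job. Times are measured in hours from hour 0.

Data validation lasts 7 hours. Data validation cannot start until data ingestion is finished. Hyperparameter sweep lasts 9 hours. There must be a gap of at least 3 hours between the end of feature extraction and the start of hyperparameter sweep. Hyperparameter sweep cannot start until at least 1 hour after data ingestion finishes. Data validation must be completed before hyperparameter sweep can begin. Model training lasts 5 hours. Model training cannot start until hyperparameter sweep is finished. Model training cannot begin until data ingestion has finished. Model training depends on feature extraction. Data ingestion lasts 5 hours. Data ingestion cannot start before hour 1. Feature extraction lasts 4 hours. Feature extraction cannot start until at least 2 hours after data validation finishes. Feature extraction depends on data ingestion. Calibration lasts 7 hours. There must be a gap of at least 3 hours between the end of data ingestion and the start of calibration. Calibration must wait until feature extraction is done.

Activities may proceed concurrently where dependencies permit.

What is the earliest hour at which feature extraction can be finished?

19

Data ingestion waits on its own release at hour 1, so it starts at hour 1 and finishes at 1 + 5 = hour 6.
After data ingestion (finishes hour 6), data validation can start at hour 6 and finishes at hour 13.
For feature extraction: data validation (finishes hour 13, plus 2-hour gap → hour 15); data ingestion (finishes hour 6). Taking the maximum gives a start of hour 15, and it finishes at 15 + 4 = hour 19.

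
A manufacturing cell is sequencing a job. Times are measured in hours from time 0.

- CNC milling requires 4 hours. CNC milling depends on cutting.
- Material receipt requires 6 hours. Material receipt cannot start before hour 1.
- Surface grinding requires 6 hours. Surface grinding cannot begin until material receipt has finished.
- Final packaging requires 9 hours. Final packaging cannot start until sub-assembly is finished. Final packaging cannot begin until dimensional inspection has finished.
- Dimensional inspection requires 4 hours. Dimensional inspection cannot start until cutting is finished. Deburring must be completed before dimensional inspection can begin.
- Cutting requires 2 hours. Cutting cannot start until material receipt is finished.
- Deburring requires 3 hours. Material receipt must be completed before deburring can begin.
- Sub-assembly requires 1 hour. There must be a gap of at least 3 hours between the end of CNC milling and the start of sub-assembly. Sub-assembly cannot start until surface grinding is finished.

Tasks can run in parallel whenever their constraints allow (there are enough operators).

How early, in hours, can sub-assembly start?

Material receipt waits on its own release at hour 1, so it starts at hour 1 and finishes at 1 + 6 = hour 7.
Surface grinding waits on material receipt (finishes hour 7), so it starts at hour 7 and finishes at 7 + 6 = hour 13.
Cutting waits on material receipt (finishes hour 7), so it starts at hour 7 and finishes at 7 + 2 = hour 9.
After cutting (finishes hour 9), CNC milling can start at hour 9 and finishes at hour 13.
Sub-assembly waits on CNC milling (finishes hour 13, plus 3-hour gap → hour 16); surface grinding (finishes hour 13). The latest of these is hour 16, which is the earliest sub-assembly can start.

16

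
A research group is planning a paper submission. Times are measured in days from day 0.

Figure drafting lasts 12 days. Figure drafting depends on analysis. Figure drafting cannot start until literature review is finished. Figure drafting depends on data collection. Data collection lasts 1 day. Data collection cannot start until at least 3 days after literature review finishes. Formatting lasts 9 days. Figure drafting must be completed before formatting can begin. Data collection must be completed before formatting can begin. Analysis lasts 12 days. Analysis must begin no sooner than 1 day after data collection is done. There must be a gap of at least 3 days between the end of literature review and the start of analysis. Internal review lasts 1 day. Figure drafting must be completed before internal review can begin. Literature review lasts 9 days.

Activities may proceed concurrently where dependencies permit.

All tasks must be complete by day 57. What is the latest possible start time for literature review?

Internal review has no dependents, so it just needs to finish by day 57. Starting by 57 − 1 = day 56 achieves that.
Formatting has no dependents, so it just needs to finish by day 57. Starting by 57 − 9 = day 48 achieves that.
For figure drafting: internal review (must start by day 56); formatting (must start by day 48). The most restrictive is day 48; with a 12-day duration, figure drafting must start by day 36.
Analysis feeds into figure drafting (must start by day 36); so analysis must finish by day 36 and therefore start by day 24.
Data collection feeds analysis (must start by day 24, minus 1-day gap → day 23); figure drafting (must start by day 36); formatting (must start by day 48). Taking the minimum, data collection must finish by day 23 and start by 23 − 1 = day 22.
For literature review: data collection (must start by day 22, minus 3-day gap → day 19); analysis (must start by day 24, minus 3-day gap → day 21); figure drafting (must start by day 36). The most restrictive is day 19; with a 9-day duration, literature review must start by day 10.

10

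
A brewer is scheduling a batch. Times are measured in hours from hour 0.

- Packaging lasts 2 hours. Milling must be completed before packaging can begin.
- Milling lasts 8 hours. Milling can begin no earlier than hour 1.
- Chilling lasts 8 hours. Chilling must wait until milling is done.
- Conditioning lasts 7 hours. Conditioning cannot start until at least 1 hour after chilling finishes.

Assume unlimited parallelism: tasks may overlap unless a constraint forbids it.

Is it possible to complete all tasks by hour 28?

Yes

After its own release at hour 1, milling can start at hour 1 and finishes at hour 9.
Packaging waits on milling (finishes hour 9), so it starts at hour 9 and finishes at 9 + 2 = hour 11.
Chilling waits on milling (finishes hour 9), so it starts at hour 9 and finishes at 9 + 8 = hour 17.
Conditioning waits on chilling (finishes hour 17, plus 1-hour gap → hour 18), so it starts at hour 18 and finishes at 18 + 7 = hour 25.
Every task is finished by hour 25, which is no later than the deadline of 28, so the schedule is feasible.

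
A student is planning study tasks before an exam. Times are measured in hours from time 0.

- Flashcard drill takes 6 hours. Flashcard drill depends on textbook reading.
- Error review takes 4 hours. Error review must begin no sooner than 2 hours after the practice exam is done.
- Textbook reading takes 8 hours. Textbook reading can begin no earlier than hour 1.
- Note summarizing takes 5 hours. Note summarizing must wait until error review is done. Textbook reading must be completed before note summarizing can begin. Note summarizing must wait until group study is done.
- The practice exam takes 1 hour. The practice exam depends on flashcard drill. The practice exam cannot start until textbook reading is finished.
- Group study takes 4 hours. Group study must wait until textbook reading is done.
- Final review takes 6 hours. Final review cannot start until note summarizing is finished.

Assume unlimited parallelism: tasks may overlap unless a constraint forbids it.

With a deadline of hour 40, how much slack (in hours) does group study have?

16

Textbook reading cannot begin until its own release at hour 1. It runs from hour 1 to 1 + 8 = hour 9.
Group study waits on textbook reading (finishes hour 9), so it starts at hour 9 and finishes at 9 + 4 = hour 13.

Working backward from the deadline:
Nothing follows final review; the deadline of hour 40 is its only limit. It must start by 40 − 6 = hour 34.
Since final review (must start by hour 34) depends on it, note summarizing must finish by hour 34. Backing off its 5-hour duration gives a latest start of hour 29.
Group study feeds into note summarizing (must start by hour 29); so group study must finish by hour 29 and therefore start by hour 25.
So group study can start as early as hour 9 and as late as hour 25, giving 25 − 9 = 16 hours of slack.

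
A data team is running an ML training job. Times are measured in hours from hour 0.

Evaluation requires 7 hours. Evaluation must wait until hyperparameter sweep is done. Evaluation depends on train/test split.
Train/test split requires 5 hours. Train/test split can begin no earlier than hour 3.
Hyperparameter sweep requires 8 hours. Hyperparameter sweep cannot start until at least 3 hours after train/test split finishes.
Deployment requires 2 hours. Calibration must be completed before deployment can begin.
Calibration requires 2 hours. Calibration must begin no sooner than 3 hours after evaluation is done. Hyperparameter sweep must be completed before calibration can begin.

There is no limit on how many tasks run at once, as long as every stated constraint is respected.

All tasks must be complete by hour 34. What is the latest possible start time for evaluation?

20

Nothing follows deployment; the deadline of hour 34 is its only limit. It must start by 34 − 2 = hour 32.
Since deployment (must start by hour 32) depends on it, calibration must finish by hour 32. Backing off its 2-hour duration gives a latest start of hour 30.
Evaluation has to be done before calibration (must start by hour 30, minus 3-hour gap → hour 27). That means finishing by hour 27, i.e. starting by 27 − 7 = hour 20.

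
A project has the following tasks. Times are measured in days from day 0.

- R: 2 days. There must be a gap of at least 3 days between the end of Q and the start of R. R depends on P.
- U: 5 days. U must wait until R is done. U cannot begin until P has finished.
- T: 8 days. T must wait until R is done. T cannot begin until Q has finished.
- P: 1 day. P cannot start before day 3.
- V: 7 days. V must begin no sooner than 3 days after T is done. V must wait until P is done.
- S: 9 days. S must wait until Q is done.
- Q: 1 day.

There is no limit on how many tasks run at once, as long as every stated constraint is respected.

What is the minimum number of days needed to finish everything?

24

Nothing blocks Q, so it runs from day 0 to day 1.
S cannot begin until Q (finishes day 1). It runs from day 1 to 1 + 9 = day 10.
After its own release at day 3, P can start at day 3 and finishes at day 4.
R cannot start until Q (finishes day 1, plus 3-day gap → day 4); P (finishes day 4). The controlling bound is day 4, so R finishes at 4 + 2 = day 6.
For U: R (finishes day 6); P (finishes day 4). Taking the maximum gives a start of day 6, and it finishes at 6 + 5 = day 11.
T needs all of R (finishes day 6); Q (finishes day 1). That puts its earliest start at day 6; it finishes at 6 + 8 = day 14.
V needs all of T (finishes day 14, plus 3-day gap → day 17); P (finishes day 4). That puts its earliest start at day 17; it finishes at 17 + 7 = day 24.
All tasks are finished once the last one completes. Finish times: P at 4, Q at 1, R at 6, S at 10, T at 14, U at 11, V at 24. The latest is day 24.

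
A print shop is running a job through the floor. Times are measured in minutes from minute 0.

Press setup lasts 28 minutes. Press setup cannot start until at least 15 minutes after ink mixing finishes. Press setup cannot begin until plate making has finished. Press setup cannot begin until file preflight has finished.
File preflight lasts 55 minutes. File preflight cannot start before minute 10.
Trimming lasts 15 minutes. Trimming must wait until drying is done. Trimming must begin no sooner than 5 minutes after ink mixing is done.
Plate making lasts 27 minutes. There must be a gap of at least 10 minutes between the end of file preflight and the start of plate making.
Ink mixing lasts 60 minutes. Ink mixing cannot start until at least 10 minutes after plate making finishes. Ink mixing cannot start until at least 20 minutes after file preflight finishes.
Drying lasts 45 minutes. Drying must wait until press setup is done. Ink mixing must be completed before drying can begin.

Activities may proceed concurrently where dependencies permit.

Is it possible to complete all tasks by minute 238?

No

File preflight waits on its own release at minute 10, so it starts at minute 10 and finishes at 10 + 55 = minute 65.
After file preflight (finishes minute 65, plus 10-minute gap → minute 75), plate making can start at minute 75 and finishes at minute 102.
For ink mixing: plate making (finishes minute 102, plus 10-minute gap → minute 112); file preflight (finishes minute 65, plus 20-minute gap → minute 85). Taking the maximum gives a start of minute 112, and it finishes at 112 + 60 = minute 172.
For press setup: ink mixing (finishes minute 172, plus 15-minute gap → minute 187); plate making (finishes minute 102); file preflight (finishes minute 65). Taking the maximum gives a start of minute 187, and it finishes at 187 + 28 = minute 215.
For drying: press setup (finishes minute 215); ink mixing (finishes minute 172). Taking the maximum gives a start of minute 215, and it finishes at 215 + 45 = minute 260.
For trimming: drying (finishes minute 260); ink mixing (finishes minute 172, plus 5-minute gap → minute 177). Taking the maximum gives a start of minute 260, and it finishes at 260 + 15 = minute 275.
The earliest everything can be done is minute 275, which is after the deadline of 238, so it is not possible.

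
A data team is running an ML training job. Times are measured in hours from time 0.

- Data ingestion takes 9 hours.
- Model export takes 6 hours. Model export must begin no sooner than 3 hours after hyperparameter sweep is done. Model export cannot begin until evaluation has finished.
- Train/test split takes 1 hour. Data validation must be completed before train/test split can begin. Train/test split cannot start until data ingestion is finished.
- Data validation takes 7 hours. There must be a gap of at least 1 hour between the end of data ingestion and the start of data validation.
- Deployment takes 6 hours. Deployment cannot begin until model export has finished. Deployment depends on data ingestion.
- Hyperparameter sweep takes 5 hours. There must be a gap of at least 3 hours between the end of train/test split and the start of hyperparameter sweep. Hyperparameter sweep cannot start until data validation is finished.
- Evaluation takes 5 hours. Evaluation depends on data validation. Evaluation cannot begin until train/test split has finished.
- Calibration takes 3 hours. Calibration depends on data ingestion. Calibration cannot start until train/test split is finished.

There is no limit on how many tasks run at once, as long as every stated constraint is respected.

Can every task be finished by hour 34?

Data ingestion can start immediately at hour 0; it finishes at hour 9.
After data ingestion (finishes hour 9, plus 1-hour gap → hour 10), data validation can start at hour 10 and finishes at hour 17.
Train/test split needs all of data validation (finishes hour 17); data ingestion (finishes hour 9). That puts its earliest start at hour 17; it finishes at 17 + 1 = hour 18.
For calibration: data ingestion (finishes hour 9); train/test split (finishes hour 18). Taking the maximum gives a start of hour 18, and it finishes at 18 + 3 = hour 21.
Evaluation cannot start until data validation (finishes hour 17); train/test split (finishes hour 18). The controlling bound is hour 18, so evaluation finishes at 18 + 5 = hour 23.
Hyperparameter sweep cannot start until train/test split (finishes hour 18, plus 3-hour gap → hour 21); data validation (finishes hour 17). The controlling bound is hour 21, so hyperparameter sweep finishes at 21 + 5 = hour 26.
Model export cannot start until hyperparameter sweep (finishes hour 26, plus 3-hour gap → hour 29); evaluation (finishes hour 23). The controlling bound is hour 29, so model export finishes at 29 + 6 = hour 35.
For deployment: model export (finishes hour 35); data ingestion (finishes hour 9). Taking the maximum gives a start of hour 35, and it finishes at 35 + 6 = hour 41.
The earliest everything can be done is hour 41, which is after the deadline of 34, so it is not possible.

No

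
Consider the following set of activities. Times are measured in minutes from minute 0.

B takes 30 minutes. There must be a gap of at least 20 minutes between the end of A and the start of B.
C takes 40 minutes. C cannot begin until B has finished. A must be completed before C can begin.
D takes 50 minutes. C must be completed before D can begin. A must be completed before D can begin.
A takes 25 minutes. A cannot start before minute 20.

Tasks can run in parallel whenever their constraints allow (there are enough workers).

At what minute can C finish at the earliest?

A cannot begin until its own release at minute 20. It runs from minute 20 to 20 + 25 = minute 45.
B cannot begin until A (finishes minute 45, plus 20-minute gap → minute 65). It runs from minute 65 to 65 + 30 = minute 95.
C needs all of B (finishes minute 95); A (finishes minute 45). That puts its earliest start at minute 95; it finishes at 95 + 40 = minute 135.

135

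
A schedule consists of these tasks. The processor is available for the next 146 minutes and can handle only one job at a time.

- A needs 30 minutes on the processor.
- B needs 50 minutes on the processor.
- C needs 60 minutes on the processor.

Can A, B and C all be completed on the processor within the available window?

Yes

Running back to back, the jobs need 30 + 50 + 60 = 140 minutes on the processor.
Since 140 ≤ 146, they fit within the window.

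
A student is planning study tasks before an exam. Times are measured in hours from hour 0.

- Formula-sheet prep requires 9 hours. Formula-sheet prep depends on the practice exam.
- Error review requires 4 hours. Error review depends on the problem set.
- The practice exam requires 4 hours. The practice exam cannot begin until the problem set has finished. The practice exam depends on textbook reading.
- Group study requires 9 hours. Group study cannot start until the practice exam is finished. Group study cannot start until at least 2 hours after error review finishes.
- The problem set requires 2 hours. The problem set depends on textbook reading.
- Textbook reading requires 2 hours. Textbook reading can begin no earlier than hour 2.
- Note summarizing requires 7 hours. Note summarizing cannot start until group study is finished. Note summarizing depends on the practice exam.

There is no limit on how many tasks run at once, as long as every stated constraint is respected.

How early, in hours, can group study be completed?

21

After its own release at hour 2, textbook reading can start at hour 2 and finishes at hour 4.
The problem set waits on textbook reading (finishes hour 4), so it starts at hour 4 and finishes at 4 + 2 = hour 6.
Error review cannot begin until the problem set (finishes hour 6). It runs from hour 6 to 6 + 4 = hour 10.
The practice exam has to wait for the problem set (finishes hour 6); textbook reading (finishes hour 4). The latest of these is hour 6, so the practice exam runs hour 6 to 6 + 4 = hour 10.
Group study cannot start until the practice exam (finishes hour 10); error review (finishes hour 10, plus 2-hour gap → hour 12). The controlling bound is hour 12, so group study finishes at 12 + 9 = hour 21.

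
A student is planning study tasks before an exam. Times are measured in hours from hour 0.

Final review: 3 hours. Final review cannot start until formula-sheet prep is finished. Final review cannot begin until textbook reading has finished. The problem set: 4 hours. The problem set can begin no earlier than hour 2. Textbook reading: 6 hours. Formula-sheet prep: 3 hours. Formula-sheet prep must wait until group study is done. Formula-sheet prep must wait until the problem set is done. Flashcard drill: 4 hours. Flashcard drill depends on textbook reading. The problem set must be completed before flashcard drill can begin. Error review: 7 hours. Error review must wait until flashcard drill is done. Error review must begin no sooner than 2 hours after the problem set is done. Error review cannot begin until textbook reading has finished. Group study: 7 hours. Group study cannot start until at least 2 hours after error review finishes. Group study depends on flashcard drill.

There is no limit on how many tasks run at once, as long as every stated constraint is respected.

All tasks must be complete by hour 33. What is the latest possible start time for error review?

11

Final review has no dependents, so it just needs to finish by hour 33. Starting by 33 − 3 = hour 30 achieves that.
Formula-sheet prep has to be done before final review (must start by hour 30). That means finishing by hour 30, i.e. starting by 30 − 3 = hour 27.
Group study must finish before formula-sheet prep (must start by hour 27). With a 7-hour duration, group study must start by 27 − 7 = hour 20.
Error review has to be done before group study (must start by hour 20, minus 2-hour gap → hour 18). That means finishing by hour 18, i.e. starting by 18 − 7 = hour 11.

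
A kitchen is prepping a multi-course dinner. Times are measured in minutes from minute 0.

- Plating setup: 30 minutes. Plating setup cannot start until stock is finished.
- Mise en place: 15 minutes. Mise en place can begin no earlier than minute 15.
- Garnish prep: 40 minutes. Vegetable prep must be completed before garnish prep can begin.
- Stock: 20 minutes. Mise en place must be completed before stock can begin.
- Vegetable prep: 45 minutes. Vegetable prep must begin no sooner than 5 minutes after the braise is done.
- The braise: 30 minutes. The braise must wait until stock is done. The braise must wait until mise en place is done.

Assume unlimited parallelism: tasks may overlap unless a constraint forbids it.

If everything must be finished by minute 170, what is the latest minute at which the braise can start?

50

Garnish prep has no dependents, so it just needs to finish by minute 170. Starting by 170 − 40 = minute 130 achieves that.
Vegetable prep feeds into garnish prep (must start by minute 130); so vegetable prep must finish by minute 130 and therefore start by minute 85.
The braise feeds into vegetable prep (must start by minute 85, minus 5-minute gap → minute 80); so the braise must finish by minute 80 and therefore start by minute 50.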